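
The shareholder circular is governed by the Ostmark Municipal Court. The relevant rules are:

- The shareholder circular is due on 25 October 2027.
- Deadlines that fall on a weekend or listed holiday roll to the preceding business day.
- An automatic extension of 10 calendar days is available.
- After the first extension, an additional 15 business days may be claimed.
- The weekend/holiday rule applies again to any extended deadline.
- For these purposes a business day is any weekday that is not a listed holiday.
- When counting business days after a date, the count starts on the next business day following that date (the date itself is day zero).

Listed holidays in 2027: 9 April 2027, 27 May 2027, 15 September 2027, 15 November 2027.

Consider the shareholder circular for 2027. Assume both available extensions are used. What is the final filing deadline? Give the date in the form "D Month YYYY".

Start from the fixed due date, 25 October 2027.
25 October 2027 is a Monday and not a listed holiday, so it stands.
Add the 10 calendar-day extension to 25 October 2027: 4 November 2027.
Since 4 November 2027 is a Thursday and not a holiday, the date is unchanged.
Counting 15 further business days from 4 November 2027 reaches 26 November 2027.
26 November 2027 is a Friday and not a listed holiday, so it stands.
So the filing is due 26 November 2027.

26 November 2027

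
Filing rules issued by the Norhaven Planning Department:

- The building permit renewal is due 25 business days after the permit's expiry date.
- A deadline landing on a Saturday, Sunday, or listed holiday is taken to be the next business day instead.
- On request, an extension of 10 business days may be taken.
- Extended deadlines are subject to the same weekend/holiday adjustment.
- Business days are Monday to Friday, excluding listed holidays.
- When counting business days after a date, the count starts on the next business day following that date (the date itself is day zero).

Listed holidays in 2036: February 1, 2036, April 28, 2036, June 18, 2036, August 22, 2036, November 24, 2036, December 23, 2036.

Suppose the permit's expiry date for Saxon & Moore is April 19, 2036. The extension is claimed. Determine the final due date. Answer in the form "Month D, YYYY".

June 9, 2036

Starting the day after April 19, 2036 and counting 25 business days lands on May 26, 2036.
Since May 26, 2036 is a Monday and not a holiday, the date is unchanged.
Applying the 10-business-day extension: 10 business days after May 26, 2036 is June 9, 2036.
June 9, 2036 is a Monday and not a listed holiday, so it stands.
Final deadline: June 9, 2036.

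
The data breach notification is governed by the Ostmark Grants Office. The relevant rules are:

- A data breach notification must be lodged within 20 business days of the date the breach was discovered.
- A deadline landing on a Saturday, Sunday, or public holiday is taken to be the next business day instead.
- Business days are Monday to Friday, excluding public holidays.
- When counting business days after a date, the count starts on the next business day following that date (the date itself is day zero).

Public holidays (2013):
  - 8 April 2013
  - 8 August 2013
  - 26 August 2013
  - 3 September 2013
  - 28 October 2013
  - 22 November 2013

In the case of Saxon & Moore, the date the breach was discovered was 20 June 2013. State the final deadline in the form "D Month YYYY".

18 July 2013

Counting 20 business days after 20 June 2013 (skipping weekends and listed holidays) reaches 18 July 2013.
18 July 2013 is a Thursday and not a listed holiday, so it stands.
Final deadline: 18 July 2013.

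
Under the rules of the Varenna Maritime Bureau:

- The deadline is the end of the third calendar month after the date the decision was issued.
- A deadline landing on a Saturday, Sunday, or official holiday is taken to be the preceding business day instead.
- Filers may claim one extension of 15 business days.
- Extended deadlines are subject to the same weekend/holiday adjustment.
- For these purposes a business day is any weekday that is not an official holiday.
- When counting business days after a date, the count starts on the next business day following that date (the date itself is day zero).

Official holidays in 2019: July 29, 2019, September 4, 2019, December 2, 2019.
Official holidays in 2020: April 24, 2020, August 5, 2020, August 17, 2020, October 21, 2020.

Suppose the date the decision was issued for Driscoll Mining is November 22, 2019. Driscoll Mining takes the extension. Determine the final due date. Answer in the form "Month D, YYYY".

March 20, 2020

The third month after November 22, 2019 is February 2020, whose last day is February 29, 2020.
February 29, 2020 falls on a Saturday. Rolling to the preceding business day gives February 28, 2020, a Friday.
Applying the 15-business-day extension: 15 business days after February 28, 2020 is March 20, 2020.
Since March 20, 2020 is a Friday and not a holiday, the date is unchanged.
Final deadline: March 20, 2020.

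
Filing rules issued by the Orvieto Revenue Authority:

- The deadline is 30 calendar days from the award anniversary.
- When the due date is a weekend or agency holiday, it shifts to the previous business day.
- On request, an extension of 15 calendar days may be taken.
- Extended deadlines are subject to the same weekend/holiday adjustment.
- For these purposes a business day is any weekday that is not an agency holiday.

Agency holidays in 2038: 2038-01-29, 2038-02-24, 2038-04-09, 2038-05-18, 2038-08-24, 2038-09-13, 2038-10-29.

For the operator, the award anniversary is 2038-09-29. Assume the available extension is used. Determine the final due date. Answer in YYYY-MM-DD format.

Trigger date 2038-09-29 + 30 calendar days = 2038-10-29.
2038-10-29 falls on a listed holiday. Rolling to the preceding business day gives 2038-10-28, a Thursday.
With the 15-day extension, 2038-10-28 becomes 2038-11-12.
Since 2038-11-12 is a Friday and not a holiday, the date is unchanged.
Final deadline: 2038-11-12.

2038-11-12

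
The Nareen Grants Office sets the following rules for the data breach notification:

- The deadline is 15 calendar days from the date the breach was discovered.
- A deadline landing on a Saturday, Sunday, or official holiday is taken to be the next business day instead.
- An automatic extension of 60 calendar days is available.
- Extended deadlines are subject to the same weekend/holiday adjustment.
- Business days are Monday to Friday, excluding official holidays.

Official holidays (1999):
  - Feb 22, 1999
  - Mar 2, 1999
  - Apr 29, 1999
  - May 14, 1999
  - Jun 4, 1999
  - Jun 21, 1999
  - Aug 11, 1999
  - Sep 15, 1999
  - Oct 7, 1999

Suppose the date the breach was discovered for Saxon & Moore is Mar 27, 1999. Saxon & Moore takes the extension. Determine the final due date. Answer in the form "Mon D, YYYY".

Adding 15 calendar days to Mar 27, 1999 gives Apr 11, 1999.
Because Apr 11, 1999 is a Sunday, the deadline becomes Apr 12, 1999 (Monday).
The 60-calendar-day extension moves the deadline from Apr 12, 1999 to Jun 11, 1999.
Jun 11, 1999 falls on a Friday, which is a business day, so no adjustment is needed.
Deadline: Jun 11, 1999.

Jun 11, 1999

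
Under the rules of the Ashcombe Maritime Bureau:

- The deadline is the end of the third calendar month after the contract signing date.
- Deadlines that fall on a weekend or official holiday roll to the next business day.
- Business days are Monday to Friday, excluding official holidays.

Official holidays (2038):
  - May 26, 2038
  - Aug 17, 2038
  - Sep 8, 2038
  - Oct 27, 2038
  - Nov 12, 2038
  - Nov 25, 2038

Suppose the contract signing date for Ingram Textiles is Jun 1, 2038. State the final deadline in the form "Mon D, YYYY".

3 months after Jun 1, 2038 is September 2038; that month ends on Sep 30, 2038.
Sep 30, 2038 falls on a Thursday, which is a business day, so no adjustment is needed.
So the filing is due Sep 30, 2038.

Sep 30, 2038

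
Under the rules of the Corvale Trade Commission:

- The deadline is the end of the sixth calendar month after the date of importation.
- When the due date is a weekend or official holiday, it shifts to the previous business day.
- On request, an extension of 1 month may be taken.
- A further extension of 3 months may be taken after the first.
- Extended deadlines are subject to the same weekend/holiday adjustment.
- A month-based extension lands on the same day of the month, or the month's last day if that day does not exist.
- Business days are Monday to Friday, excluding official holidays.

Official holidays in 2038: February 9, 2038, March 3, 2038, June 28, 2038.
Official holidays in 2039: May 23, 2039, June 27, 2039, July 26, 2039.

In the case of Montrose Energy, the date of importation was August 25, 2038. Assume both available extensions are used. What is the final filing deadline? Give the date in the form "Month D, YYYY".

June 28, 2039

6 months after August 25, 2038 falls in February 2039; the last day of that month is February 28, 2039.
Since February 28, 2039 is a Monday and not a holiday, the date is unchanged.
The 1 month extension carries February 28, 2039 to March 28, 2039.
March 28, 2039 is a Monday and not a listed holiday, so it stands.
The 3 months extension carries March 28, 2039 to June 28, 2039.
Since June 28, 2039 is a Tuesday and not a holiday, the date is unchanged.
Final deadline: June 28, 2039.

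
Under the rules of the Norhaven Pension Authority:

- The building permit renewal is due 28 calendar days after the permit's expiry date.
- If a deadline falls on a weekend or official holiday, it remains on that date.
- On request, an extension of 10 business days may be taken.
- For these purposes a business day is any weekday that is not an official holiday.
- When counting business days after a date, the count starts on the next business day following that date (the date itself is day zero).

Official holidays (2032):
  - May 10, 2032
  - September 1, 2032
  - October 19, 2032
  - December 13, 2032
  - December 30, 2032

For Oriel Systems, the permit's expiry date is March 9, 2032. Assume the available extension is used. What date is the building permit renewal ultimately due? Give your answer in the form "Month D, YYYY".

From March 9, 2032, 28 calendar days later is April 6, 2032.
April 6, 2032 is a Tuesday; no weekend or holiday adjustment applies.
Counting 10 further business days from April 6, 2032 reaches April 20, 2032.
April 20, 2032 is a Tuesday; no weekend or holiday adjustment applies.
Deadline: April 20, 2032.

April 20, 2032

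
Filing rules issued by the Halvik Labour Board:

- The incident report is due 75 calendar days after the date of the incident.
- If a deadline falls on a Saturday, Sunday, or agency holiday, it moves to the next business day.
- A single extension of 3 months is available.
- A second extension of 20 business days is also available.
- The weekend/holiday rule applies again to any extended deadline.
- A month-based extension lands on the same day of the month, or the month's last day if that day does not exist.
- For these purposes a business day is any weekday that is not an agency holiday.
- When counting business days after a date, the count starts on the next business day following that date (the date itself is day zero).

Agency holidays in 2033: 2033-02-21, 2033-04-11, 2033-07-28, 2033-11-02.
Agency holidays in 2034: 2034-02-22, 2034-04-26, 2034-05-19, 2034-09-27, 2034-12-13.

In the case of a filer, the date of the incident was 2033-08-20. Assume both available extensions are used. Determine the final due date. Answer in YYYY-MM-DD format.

Adding 75 calendar days to 2033-08-20 gives 2033-11-03.
Since 2033-11-03 is a Thursday and not a holiday, the date is unchanged.
Applying the 3 months extension: 3 months after 2033-11-03 is 2034-02-03.
2034-02-03 (Friday) is already a business day.
The 20-business-day extension runs from 2034-02-03 to 2034-03-06.
2034-03-06 is a Monday and not a listed holiday, so it stands.
Deadline: 2034-03-06.

2034-03-06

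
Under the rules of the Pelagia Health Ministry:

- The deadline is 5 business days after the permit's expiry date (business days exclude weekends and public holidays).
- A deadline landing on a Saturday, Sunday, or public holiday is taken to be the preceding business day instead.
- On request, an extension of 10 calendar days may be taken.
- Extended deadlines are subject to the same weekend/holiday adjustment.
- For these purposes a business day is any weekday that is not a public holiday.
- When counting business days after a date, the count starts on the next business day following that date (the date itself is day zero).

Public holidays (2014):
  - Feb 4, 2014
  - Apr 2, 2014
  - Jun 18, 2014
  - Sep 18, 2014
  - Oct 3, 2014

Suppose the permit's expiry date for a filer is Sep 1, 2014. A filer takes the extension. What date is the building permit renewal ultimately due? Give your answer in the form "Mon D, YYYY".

Starting the day after Sep 1, 2014 and counting 5 business days lands on Sep 8, 2014.
Sep 8, 2014 (Monday) is already a business day.
With the 10-day extension, Sep 8, 2014 becomes Sep 18, 2014.
Because Sep 18, 2014 is a listed holiday, the deadline becomes Sep 17, 2014 (Wednesday).
So the filing is due Sep 17, 2014.

Sep 17, 2014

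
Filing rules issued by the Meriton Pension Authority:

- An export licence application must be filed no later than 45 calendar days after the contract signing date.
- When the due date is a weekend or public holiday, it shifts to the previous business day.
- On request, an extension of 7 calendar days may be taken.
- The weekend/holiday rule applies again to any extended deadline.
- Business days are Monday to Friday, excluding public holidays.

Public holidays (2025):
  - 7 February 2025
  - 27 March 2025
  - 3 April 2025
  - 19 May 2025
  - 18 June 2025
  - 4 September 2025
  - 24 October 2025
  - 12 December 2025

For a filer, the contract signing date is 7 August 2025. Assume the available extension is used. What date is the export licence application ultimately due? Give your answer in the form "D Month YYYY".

26 September 2025

Trigger date 7 August 2025 + 45 calendar days = 21 September 2025.
21 September 2025 is a Sunday; the preceding business day is 19 September 2025 (Friday).
The 7-calendar-day extension moves the deadline from 19 September 2025 to 26 September 2025.
26 September 2025 falls on a Friday, which is a business day, so no adjustment is needed.
The final due date is 26 September 2025.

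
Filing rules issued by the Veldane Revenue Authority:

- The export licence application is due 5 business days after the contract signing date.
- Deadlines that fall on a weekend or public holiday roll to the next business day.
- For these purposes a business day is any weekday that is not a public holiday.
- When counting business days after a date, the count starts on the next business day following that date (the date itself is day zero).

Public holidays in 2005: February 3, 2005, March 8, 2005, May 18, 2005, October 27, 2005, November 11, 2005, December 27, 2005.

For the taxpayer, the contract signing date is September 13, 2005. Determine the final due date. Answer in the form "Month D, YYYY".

5 business days after September 13, 2005, excluding weekends and holidays, is September 20, 2005.
September 20, 2005 (Tuesday) is already a business day.
So the filing is due September 20, 2005.

September 20, 2005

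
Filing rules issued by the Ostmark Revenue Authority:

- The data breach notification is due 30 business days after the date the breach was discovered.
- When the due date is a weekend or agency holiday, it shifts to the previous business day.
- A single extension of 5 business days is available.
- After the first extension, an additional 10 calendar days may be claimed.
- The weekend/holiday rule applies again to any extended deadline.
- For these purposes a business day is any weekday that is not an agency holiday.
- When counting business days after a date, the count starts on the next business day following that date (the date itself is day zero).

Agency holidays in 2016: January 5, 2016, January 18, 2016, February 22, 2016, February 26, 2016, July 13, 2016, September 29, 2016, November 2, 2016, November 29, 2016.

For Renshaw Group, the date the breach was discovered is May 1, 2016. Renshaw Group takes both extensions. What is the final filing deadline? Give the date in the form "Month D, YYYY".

June 27, 2016

30 business days after May 1, 2016, excluding weekends and holidays, is June 10, 2016.
June 10, 2016 falls on a Friday, which is a business day, so no adjustment is needed.
The 5-business-day extension runs from June 10, 2016 to June 17, 2016.
Since June 17, 2016 is a Friday and not a holiday, the date is unchanged.
The 10-calendar-day extension moves the deadline from June 17, 2016 to June 27, 2016.
Since June 27, 2016 is a Monday and not a holiday, the date is unchanged.
Deadline: June 27, 2016.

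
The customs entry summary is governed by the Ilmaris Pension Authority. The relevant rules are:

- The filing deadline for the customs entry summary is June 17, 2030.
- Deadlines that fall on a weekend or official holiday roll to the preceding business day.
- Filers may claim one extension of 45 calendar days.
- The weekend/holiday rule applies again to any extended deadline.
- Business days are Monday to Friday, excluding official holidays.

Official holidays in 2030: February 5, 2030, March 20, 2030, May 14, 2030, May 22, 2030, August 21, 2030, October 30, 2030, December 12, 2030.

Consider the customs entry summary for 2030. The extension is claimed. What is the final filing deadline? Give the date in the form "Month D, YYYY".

The statutory due date is June 17, 2030.
Since June 17, 2030 is a Monday and not a holiday, the date is unchanged.
Applying the 45-calendar-day extension: June 17, 2030 + 45 days = August 1, 2030.
August 1, 2030 is a Thursday and not a listed holiday, so it stands.
Deadline: August 1, 2030.

August 1, 2030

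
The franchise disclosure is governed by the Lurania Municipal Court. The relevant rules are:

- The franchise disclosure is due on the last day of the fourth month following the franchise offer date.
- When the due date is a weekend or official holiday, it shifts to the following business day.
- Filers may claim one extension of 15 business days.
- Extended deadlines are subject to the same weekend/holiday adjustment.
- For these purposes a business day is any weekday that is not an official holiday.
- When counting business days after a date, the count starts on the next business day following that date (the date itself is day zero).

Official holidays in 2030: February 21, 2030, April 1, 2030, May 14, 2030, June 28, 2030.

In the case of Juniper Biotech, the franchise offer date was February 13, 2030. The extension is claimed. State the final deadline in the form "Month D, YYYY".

The fourth month after February 13, 2030 is June 2030, whose last day is June 30, 2030.
Because June 30, 2030 is a Sunday, the deadline becomes July 1, 2030 (Monday).
Counting 15 further business days from July 1, 2030 reaches July 22, 2030.
July 22, 2030 (Monday) is already a business day.
Deadline: July 22, 2030.

July 22, 2030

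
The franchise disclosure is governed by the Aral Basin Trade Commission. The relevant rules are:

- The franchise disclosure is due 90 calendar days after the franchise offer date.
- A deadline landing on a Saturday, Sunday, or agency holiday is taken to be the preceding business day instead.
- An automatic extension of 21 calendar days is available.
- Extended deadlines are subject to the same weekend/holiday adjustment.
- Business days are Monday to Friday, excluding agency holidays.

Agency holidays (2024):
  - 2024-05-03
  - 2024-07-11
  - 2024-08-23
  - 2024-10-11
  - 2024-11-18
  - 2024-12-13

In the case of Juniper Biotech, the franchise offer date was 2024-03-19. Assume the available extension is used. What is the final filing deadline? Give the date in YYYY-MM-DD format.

90 calendar days after 2024-03-19 is 2024-06-17.
2024-06-17 (Monday) is already a business day.
Add the 21 calendar-day extension to 2024-06-17: 2024-07-08.
Since 2024-07-08 is a Monday and not a holiday, the date is unchanged.
The final due date is 2024-07-08.

2024-07-08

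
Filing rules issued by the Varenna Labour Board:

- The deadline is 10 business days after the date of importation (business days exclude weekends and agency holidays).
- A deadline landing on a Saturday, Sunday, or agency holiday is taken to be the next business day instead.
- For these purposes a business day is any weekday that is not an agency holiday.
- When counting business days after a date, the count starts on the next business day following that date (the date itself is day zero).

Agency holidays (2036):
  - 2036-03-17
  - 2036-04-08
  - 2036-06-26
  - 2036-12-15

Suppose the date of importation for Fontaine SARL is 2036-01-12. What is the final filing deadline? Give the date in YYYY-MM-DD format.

2036-01-25

10 business days after 2036-01-12, excluding weekends and holidays, is 2036-01-25.
2036-01-25 (Friday) is already a business day.
So the filing is due 2036-01-25.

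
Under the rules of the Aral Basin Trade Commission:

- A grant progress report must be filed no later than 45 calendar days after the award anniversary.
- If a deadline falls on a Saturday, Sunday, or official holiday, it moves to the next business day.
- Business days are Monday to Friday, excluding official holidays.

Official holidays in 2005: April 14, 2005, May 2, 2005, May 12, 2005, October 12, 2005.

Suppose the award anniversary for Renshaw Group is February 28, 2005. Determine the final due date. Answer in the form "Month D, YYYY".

April 15, 2005

Trigger date February 28, 2005 + 45 calendar days = April 14, 2005.
April 14, 2005 is a listed holiday, so it moves to the next business day, April 15, 2005 (Friday).
Final deadline: April 15, 2005.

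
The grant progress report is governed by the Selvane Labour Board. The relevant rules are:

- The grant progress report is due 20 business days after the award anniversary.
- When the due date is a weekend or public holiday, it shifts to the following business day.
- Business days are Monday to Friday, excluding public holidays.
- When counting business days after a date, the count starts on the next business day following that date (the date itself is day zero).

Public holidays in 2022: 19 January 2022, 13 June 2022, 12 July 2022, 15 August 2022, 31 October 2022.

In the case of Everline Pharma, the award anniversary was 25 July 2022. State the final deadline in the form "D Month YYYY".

Starting the day after 25 July 2022 and counting 20 business days lands on 23 August 2022.
23 August 2022 is a Tuesday and not a listed holiday, so it stands.
Final deadline: 23 August 2022.

23 August 2022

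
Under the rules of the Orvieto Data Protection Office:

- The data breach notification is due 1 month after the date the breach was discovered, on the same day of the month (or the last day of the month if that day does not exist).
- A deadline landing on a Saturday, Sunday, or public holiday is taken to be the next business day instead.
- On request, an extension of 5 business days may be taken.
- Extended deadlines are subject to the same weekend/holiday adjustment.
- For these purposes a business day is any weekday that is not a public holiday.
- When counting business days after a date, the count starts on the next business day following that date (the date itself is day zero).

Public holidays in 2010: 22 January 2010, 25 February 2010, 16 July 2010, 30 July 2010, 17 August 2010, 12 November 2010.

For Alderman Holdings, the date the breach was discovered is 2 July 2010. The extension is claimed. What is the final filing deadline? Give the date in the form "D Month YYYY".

9 August 2010

1 month after 2 July 2010, on the same day of the month, is 2 August 2010.
2 August 2010 falls on a Monday, which is a business day, so no adjustment is needed.
Counting 5 further business days from 2 August 2010 reaches 9 August 2010.
9 August 2010 is a Monday and not a listed holiday, so it stands.
Deadline: 9 August 2010.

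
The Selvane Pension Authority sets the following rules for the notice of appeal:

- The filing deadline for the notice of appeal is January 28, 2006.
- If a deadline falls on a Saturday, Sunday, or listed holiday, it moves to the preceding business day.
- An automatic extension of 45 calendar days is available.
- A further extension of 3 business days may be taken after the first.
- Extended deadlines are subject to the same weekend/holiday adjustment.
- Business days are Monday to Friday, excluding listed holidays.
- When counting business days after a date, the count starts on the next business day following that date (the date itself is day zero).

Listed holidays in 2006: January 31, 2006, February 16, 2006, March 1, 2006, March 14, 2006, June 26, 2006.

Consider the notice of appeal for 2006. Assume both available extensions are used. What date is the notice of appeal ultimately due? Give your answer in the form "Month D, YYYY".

March 17, 2006

The stated deadline is January 28, 2006.
January 28, 2006 is a Saturday, so it moves to the preceding business day, January 27, 2006 (Friday).
Add the 45 calendar-day extension to January 27, 2006: March 13, 2006.
March 13, 2006 is a Monday and not a listed holiday, so it stands.
The 3-business-day extension runs from March 13, 2006 to March 17, 2006.
March 17, 2006 falls on a Friday, which is a business day, so no adjustment is needed.
So the filing is due March 17, 2006.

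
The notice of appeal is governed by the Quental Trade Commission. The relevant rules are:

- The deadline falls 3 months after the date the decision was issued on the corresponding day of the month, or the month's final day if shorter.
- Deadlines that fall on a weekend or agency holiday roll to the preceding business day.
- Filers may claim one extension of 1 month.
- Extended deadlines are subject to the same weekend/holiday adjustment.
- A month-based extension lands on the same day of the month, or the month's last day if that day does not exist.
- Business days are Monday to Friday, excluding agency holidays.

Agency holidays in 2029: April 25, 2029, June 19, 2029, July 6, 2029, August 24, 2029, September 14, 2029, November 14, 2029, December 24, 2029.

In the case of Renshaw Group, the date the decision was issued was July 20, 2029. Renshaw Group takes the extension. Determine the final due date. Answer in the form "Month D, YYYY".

November 19, 2029

3 months from July 20, 2029 is October 20, 2029.
October 20, 2029 falls on a Saturday. Rolling to the preceding business day gives October 19, 2029, a Friday.
The 1 month extension carries October 19, 2029 to November 19, 2029.
November 19, 2029 (Monday) is already a business day.
The final due date is November 19, 2029.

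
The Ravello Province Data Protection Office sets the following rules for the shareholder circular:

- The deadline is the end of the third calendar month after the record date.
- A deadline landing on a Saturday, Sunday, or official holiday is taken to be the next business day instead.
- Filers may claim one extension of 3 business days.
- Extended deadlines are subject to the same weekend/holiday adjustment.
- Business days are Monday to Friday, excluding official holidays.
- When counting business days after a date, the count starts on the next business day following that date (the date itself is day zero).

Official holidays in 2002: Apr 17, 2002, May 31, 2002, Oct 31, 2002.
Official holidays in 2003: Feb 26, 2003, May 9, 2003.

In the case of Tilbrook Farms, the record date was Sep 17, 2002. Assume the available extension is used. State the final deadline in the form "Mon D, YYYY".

Jan 3, 2003

The third month after Sep 17, 2002 is December 2002, whose last day is Dec 31, 2002.
Dec 31, 2002 (Tuesday) is already a business day.
The 3-business-day extension runs from Dec 31, 2002 to Jan 3, 2003.
Jan 3, 2003 (Friday) is already a business day.
The final due date is Jan 3, 2003.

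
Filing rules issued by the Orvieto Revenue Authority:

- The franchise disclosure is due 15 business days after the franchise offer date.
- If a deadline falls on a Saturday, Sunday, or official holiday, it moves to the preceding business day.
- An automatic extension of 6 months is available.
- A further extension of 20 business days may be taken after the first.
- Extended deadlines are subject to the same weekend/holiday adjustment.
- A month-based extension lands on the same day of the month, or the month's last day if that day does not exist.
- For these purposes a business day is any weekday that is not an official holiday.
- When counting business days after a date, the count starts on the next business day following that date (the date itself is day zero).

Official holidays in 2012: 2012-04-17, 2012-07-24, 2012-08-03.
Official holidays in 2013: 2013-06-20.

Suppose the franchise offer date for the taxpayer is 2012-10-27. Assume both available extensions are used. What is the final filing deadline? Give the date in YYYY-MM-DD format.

2013-06-13

Starting the day after 2012-10-27 and counting 15 business days lands on 2012-11-16.
2012-11-16 is a Friday and not a listed holiday, so it stands.
Applying the 6 months extension: 6 months after 2012-11-16 is 2013-05-16.
2013-05-16 (Thursday) is already a business day.
Applying the 20-business-day extension: 20 business days after 2013-05-16 is 2013-06-13.
Since 2013-06-13 is a Thursday and not a holiday, the date is unchanged.
So the filing is due 2013-06-13.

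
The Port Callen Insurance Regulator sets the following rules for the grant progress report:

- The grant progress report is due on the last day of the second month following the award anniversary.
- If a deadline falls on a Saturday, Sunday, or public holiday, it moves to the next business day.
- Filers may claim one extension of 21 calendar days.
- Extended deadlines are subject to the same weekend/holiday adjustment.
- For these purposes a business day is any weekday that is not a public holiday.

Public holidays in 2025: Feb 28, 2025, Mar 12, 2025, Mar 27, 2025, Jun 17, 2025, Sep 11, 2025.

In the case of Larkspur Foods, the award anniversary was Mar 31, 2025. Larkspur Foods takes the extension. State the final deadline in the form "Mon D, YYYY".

The second month after Mar 31, 2025 is May 2025, whose last day is May 31, 2025.
May 31, 2025 is a Saturday, so it moves to the next business day, Jun 2, 2025 (Monday).
Applying the 21-calendar-day extension: Jun 2, 2025 + 21 days = Jun 23, 2025.
Jun 23, 2025 falls on a Monday, which is a business day, so no adjustment is needed.
So the filing is due Jun 23, 2025.

Jun 23, 2025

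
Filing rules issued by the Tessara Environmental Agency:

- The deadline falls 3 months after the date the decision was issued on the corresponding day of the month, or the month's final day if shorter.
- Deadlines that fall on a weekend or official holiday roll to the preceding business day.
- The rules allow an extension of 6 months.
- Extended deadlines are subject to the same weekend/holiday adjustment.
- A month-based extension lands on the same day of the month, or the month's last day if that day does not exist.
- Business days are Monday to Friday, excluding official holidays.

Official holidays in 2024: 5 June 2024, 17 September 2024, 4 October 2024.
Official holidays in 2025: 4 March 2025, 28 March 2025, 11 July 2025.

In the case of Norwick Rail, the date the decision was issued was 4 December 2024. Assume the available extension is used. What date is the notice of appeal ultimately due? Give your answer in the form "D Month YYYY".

Moving 3 months forward from 4 December 2024 on the corresponding day gives 4 March 2025.
4 March 2025 falls on a listed holiday. Rolling to the preceding business day gives 3 March 2025, a Monday.
Applying the 6 months extension: 6 months after 3 March 2025 is 3 September 2025.
3 September 2025 is a Wednesday and not a listed holiday, so it stands.
Final deadline: 3 September 2025.

3 September 2025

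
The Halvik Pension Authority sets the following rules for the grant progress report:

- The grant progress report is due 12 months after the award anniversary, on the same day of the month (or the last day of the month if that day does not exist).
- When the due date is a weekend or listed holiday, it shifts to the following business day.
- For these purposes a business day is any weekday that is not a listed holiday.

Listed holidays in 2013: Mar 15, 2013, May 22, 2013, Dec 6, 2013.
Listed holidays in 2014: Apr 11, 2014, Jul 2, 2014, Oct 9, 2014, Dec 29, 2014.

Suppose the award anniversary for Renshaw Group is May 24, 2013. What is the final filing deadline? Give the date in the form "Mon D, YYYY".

May 26, 2014

Moving 12 months forward from May 24, 2013 on the corresponding day gives May 24, 2014.
May 24, 2014 is a Saturday, so it moves to the next business day, May 26, 2014 (Monday).
Final deadline: May 26, 2014.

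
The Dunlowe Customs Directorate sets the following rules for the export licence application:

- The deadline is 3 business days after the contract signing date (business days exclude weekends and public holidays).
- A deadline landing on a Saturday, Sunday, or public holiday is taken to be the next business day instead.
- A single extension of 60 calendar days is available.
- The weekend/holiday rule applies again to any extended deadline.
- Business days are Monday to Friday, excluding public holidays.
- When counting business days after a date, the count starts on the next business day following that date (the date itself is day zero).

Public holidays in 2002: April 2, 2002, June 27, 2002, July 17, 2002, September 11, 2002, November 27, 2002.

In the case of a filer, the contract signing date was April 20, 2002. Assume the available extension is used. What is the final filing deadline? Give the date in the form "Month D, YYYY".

Starting the day after April 20, 2002 and counting 3 business days lands on April 24, 2002.
April 24, 2002 is a Wednesday and not a listed holiday, so it stands.
With the 60-day extension, April 24, 2002 becomes June 23, 2002.
June 23, 2002 is a Sunday, so it moves to the next business day, June 24, 2002 (Monday).
So the filing is due June 24, 2002.

June 24, 2002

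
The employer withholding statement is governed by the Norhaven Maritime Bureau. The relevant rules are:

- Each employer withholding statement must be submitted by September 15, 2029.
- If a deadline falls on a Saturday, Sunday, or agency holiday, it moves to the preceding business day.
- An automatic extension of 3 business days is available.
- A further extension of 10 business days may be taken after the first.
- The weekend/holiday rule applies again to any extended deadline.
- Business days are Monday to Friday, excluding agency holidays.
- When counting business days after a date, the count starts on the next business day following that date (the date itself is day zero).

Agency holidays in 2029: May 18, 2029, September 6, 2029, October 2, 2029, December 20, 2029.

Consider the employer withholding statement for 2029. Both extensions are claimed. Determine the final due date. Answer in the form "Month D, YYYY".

October 4, 2029

Start from the fixed due date, September 15, 2029.
Because September 15, 2029 is a Saturday, the deadline becomes September 14, 2029 (Friday).
The 3-business-day extension runs from September 14, 2029 to September 19, 2029.
September 19, 2029 falls on a Wednesday, which is a business day, so no adjustment is needed.
The 10-business-day extension runs from September 19, 2029 to October 4, 2029.
October 4, 2029 falls on a Thursday, which is a business day, so no adjustment is needed.
So the filing is due October 4, 2029.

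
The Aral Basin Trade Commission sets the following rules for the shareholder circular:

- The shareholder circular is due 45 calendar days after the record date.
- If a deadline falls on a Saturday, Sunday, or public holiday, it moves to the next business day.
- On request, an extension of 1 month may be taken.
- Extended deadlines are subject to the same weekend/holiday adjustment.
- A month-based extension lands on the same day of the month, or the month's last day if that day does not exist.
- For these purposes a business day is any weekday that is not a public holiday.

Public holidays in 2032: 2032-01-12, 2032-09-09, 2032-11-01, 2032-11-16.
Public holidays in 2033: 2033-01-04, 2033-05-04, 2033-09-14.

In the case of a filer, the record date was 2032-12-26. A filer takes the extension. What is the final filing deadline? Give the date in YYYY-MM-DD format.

Trigger date 2032-12-26 + 45 calendar days = 2033-02-09.
2033-02-09 (Wednesday) is already a business day.
The 1 month extension carries 2033-02-09 to 2033-03-09.
Since 2033-03-09 is a Wednesday and not a holiday, the date is unchanged.
The final due date is 2033-03-09.

2033-03-09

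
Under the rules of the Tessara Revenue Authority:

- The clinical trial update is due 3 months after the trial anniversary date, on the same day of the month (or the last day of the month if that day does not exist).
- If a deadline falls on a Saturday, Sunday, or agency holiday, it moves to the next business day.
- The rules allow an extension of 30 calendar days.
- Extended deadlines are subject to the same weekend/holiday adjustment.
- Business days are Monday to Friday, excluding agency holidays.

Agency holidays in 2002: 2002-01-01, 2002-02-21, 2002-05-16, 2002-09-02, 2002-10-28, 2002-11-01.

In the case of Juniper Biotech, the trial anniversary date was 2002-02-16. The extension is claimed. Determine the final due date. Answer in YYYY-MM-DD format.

2002-06-17

Moving 3 months forward from 2002-02-16 on the corresponding day gives 2002-05-16.
Because 2002-05-16 is a listed holiday, the deadline becomes 2002-05-17 (Friday).
Add the 30 calendar-day extension to 2002-05-17: 2002-06-16.
2002-06-16 is a Sunday; the next business day is 2002-06-17 (Monday).
Final deadline: 2002-06-17.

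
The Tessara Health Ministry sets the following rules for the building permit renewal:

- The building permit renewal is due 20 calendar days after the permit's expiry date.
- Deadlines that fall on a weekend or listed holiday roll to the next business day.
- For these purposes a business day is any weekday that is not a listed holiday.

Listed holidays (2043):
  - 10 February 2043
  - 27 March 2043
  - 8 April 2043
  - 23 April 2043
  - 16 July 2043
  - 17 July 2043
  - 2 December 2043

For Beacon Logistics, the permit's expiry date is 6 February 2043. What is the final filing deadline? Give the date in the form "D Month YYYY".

26 February 2043

Adding 20 calendar days to 6 February 2043 gives 26 February 2043.
26 February 2043 (Thursday) is already a business day.
So the filing is due 26 February 2043.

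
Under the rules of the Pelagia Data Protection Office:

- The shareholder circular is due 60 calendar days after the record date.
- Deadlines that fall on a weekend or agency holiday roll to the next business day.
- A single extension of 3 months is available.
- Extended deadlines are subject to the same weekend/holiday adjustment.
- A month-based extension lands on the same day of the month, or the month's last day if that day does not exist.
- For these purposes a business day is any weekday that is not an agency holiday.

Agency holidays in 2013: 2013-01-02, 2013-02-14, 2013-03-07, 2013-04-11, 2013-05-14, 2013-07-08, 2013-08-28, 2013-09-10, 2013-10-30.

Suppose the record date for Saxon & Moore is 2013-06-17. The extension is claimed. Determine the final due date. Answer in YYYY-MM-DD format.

From 2013-06-17, 60 calendar days later is 2013-08-16.
Since 2013-08-16 is a Friday and not a holiday, the date is unchanged.
The 3 months extension carries 2013-08-16 to 2013-11-16.
2013-11-16 is a Saturday, so it moves to the next business day, 2013-11-18 (Monday).
Final deadline: 2013-11-18.

2013-11-18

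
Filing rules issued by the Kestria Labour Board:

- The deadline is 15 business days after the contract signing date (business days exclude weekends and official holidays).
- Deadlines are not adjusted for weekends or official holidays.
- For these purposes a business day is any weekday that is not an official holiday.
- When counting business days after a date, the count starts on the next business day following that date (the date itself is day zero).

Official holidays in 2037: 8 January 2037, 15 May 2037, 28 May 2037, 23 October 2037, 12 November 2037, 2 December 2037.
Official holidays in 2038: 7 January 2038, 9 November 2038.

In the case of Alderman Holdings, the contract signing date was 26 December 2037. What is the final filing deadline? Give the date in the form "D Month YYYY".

18 January 2038

Starting the day after 26 December 2037 and counting 15 business days lands on 18 January 2038.
No adjustment is made for weekends or holidays, so 18 January 2038 stands.
Final deadline: 18 January 2038.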